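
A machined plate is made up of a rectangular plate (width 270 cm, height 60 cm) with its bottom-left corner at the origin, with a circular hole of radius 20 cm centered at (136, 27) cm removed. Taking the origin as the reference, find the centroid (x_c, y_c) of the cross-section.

x_c = 134.92 cm, y_c = 30.25 cm

plate: A = 270 × 60 = 16200.00, centroid at (135.00, 30.00).
hole: A = −π·20² = -1256.64, centroid at (136.00, 27.00).
ΣA = 14943.36 cm², ΣAx_c = 2016097.36 cm³, ΣAy_c = 452070.80 cm³.
x_c = 2016097.36/14943.36 = 134.92 cm; y_c = 452070.80/14943.36 = 30.25 cm.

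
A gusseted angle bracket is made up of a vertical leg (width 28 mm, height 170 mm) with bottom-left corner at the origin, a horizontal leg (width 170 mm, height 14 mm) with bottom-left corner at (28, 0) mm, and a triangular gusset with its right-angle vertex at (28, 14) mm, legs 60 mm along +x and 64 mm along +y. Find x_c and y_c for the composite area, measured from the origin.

Part | A | x̄ᵢ | ȳᵢ | A·x̄ᵢ | A·ȳᵢ
vertical leg | 4760.00 | 14.00 | 85.00 | 66640.00 | 404600.00
horizontal leg | 2380.00 | 113.00 | 7.00 | 268940.00 | 16660.00
gusset | 1920.00 | 48.00 | 35.33 | 92160.00 | 67840.00
Σ | 9060.00 |  |  | 427740.00 | 489100.00
x_c = 427740.00 / 9060.00 = 47.21 mm
y_c = 489100.00 / 9060.00 = 53.98 mm

x_c = 47.21 mm, y_c = 53.98 mm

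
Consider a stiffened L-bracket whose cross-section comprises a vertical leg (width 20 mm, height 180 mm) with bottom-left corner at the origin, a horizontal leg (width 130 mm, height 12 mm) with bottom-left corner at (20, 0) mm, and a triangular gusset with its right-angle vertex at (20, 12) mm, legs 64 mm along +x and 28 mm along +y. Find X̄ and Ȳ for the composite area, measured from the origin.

vertical leg: A = 20 × 180 = 3600.00, centroid at (10.00, 90.00).
horizontal leg: A = 130 × 12 = 1560.00, centroid at (85.00, 6.00).
gusset: A = ½·64·28 = 896.00, centroid at (41.33, 21.33).
ΣA = 6056.00 mm²
ΣAX̄ = (3600.00)(10.00) + (1560.00)(85.00) + (896.00)(41.33) = 205634.67 mm³
ΣAȲ = (3600.00)(90.00) + (1560.00)(6.00) + (896.00)(21.33) = 352474.67 mm³
X̄ = 205634.67 / 6056.00 = 33.96 mm
Ȳ = 352474.67 / 6056.00 = 58.20 mm

X̄ = 33.96 mm, Ȳ = 58.20 mm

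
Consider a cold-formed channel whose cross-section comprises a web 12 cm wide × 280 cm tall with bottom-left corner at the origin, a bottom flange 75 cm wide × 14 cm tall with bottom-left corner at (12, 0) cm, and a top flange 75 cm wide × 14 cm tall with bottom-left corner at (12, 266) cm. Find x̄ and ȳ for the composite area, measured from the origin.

web: A = 12 × 280 = 3360.00, centroid at (6.00, 140.00).
bottom flange: A = 75 × 14 = 1050.00, centroid at (49.50, 7.00).
top flange: A = 75 × 14 = 1050.00, centroid at (49.50, 273.00).
ΣA = 5460.00 cm²
ΣAx̄ = (3360.00)(6.00) + (1050.00)(49.50) + (1050.00)(49.50) = 124110.00 cm³
ΣAȳ = (3360.00)(140.00) + (1050.00)(7.00) + (1050.00)(273.00) = 764400.00 cm³
x̄ = 124110.00 / 5460.00 = 22.73 cm
ȳ = 764400.00 / 5460.00 = 140.00 cm

x̄ = 22.73 cm, ȳ = 140.00 cm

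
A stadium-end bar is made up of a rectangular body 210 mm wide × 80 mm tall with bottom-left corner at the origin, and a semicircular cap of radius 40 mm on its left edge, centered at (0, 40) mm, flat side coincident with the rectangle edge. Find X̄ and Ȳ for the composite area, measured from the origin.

X̄ = 89.13 mm, Ȳ = 40.00 mm

Part | A | x̄ᵢ | ȳᵢ | A·x̄ᵢ | A·ȳᵢ
rectangular body | 16800.00 | 105.00 | 40.00 | 1764000.00 | 672000.00
semicircular end | 2513.27 | -16.98 | 40.00 | -42666.67 | 100530.96
Σ | 19313.27 |  |  | 1721333.33 | 772530.96
X̄ = 1721333.33 / 19313.27 = 89.13 mm
Ȳ = 772530.96 / 19313.27 = 40.00 mm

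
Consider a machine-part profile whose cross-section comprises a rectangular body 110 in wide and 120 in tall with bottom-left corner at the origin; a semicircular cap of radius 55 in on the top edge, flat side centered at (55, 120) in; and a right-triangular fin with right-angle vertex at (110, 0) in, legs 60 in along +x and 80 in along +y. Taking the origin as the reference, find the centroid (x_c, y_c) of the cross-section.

x_c = 63.84 in, y_c = 75.53 in

rectangular body: A = 110 × 120 = 13200.00, centroid at (55.00, 60.00).
semicircular top: A = ½π·55² = 4751.66, centroid at (55.00, 143.34).
triangular fin: A = ½·60·80 = 2400.00, centroid at (130.00, 26.67).
ΣA = 20351.66 in²
ΣAx_c = (13200.00)(55.00) + (4751.66)(55.00) + (2400.00)(130.00) = 1299341.24 in³
ΣAy_c = (13200.00)(60.00) + (4751.66)(143.34) + (2400.00)(26.67) = 1537115.73 in³
x_c = 1299341.24 / 20351.66 = 63.84 in
y_c = 1537115.73 / 20351.66 = 75.53 in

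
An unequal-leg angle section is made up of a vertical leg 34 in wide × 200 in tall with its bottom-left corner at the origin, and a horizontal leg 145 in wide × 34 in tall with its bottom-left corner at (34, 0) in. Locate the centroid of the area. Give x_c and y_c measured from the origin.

vertical leg: A = 34 × 200 = 6800.00, centroid at (17.00, 100.00).
horizontal leg: A = 145 × 34 = 4930.00, centroid at (106.50, 17.00).
ΣA = 11730.00 in²
ΣAx_c = (6800.00)(17.00) + (4930.00)(106.50) = 640645.00 in³
ΣAy_c = (6800.00)(100.00) + (4930.00)(17.00) = 763810.00 in³
x_c = 640645.00 / 11730.00 = 54.62 in
y_c = 763810.00 / 11730.00 = 65.12 in

x_c = 54.62 in, y_c = 65.12 in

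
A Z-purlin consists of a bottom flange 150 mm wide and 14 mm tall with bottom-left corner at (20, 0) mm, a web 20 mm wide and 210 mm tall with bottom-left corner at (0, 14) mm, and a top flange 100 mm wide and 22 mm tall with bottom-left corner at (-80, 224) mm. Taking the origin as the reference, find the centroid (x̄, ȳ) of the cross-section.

bottom flange: A = 150 × 14 = 2100.00, centroid at (95.00, 7.00).
web: A = 20 × 210 = 4200.00, centroid at (10.00, 119.00).
top flange: A = 100 × 22 = 2200.00, centroid at (-30.00, 235.00).
ΣA = 8500.00 mm²
ΣAx̄ = (2100.00)(95.00) + (4200.00)(10.00) + (2200.00)(-30.00) = 175500.00 mm³
ΣAȳ = (2100.00)(7.00) + (4200.00)(119.00) + (2200.00)(235.00) = 1031500.00 mm³
x̄ = 175500.00 / 8500.00 = 20.65 mm
ȳ = 1031500.00 / 8500.00 = 121.35 mm

x̄ = 20.65 mm, ȳ = 121.35 mm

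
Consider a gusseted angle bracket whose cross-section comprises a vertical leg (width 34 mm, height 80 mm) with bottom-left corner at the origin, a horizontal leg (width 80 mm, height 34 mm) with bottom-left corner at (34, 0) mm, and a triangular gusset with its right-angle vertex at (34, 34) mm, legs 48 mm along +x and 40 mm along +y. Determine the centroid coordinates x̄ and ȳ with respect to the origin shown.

vertical leg: A = 34 × 80 = 2720.00, centroid at (17.00, 40.00).
horizontal leg: A = 80 × 34 = 2720.00, centroid at (74.00, 17.00).
gusset: A = ½·48·40 = 960.00, centroid at (50.00, 47.33).
ΣA = 6400.00 mm²
ΣAx̄ = (2720.00)(17.00) + (2720.00)(74.00) + (960.00)(50.00) = 295520.00 mm³
ΣAȳ = (2720.00)(40.00) + (2720.00)(17.00) + (960.00)(47.33) = 200480.00 mm³
x̄ = 295520.00 / 6400.00 = 46.17 mm
ȳ = 200480.00 / 6400.00 = 31.32 mm

x̄ = 46.17 mm, ȳ = 31.32 mm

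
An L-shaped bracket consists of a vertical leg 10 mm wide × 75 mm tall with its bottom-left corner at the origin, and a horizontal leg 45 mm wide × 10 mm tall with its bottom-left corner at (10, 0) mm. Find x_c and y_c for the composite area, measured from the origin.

vertical leg: A = 10 × 75 = 750.00, centroid at (5.00, 37.50).
horizontal leg: A = 45 × 10 = 450.00, centroid at (32.50, 5.00).
ΣA = 1200.00 mm²
ΣAx_c = (750.00)(5.00) + (450.00)(32.50) = 18375.00 mm³
ΣAy_c = (750.00)(37.50) + (450.00)(5.00) = 30375.00 mm³
x_c = 18375.00 / 1200.00 = 15.31 mm
y_c = 30375.00 / 1200.00 = 25.31 mm

x_c = 15.31 mm, y_c = 25.31 mm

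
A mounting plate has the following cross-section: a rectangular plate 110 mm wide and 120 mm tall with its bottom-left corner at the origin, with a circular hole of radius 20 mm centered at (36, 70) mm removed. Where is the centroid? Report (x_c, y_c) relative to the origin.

x_c = 57.00 mm, y_c = 58.95 mm

plate: A = 110 × 120 = 13200.00, centroid at (55.00, 60.00).
hole: A = −π·20² = -1256.64, centroid at (36.00, 70.00).
ΣA = 11943.36 mm²
ΣAx_c = (13200.00)(55.00) + (-1256.64)(36.00) = 680761.07 mm³
ΣAy_c = (13200.00)(60.00) + (-1256.64)(70.00) = 704035.41 mm³
x_c = 680761.07 / 11943.36 = 57.00 mm
y_c = 704035.41 / 11943.36 = 58.95 mm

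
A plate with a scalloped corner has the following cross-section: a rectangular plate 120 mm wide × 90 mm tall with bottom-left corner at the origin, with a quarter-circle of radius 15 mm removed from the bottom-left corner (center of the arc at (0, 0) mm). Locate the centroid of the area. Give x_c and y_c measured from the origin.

plate: A = 120 × 90 = 10800.00, centroid at (60.00, 45.00).
removed quarter-circle: A = −¼π·15² = -176.71, centroid at (6.37, 6.37).
ΣA = 10623.29 mm²
ΣAx_c = (10800.00)(60.00) + (-176.71)(6.37) = 646875.00 mm³
ΣAy_c = (10800.00)(45.00) + (-176.71)(6.37) = 484875.00 mm³
x_c = 646875.00 / 10623.29 = 60.89 mm
y_c = 484875.00 / 10623.29 = 45.64 mm

x_c = 60.89 mm, y_c = 45.64 mm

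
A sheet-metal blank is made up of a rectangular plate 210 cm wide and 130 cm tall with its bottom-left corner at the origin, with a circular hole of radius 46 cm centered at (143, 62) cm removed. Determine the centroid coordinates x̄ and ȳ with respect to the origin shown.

plate: A = 210 × 130 = 27300.00, centroid at (105.00, 65.00).
hole: A = −π·46² = -6647.61, centroid at (143.00, 62.00).
ΣA = 20652.39 cm², ΣAx̄ = 1915891.76 cm³, ΣAȳ = 1362348.18 cm³.
x̄ = 1915891.76/20652.39 = 92.77 cm; ȳ = 1362348.18/20652.39 = 65.97 cm.

x̄ = 92.77 cm, ȳ = 65.97 cm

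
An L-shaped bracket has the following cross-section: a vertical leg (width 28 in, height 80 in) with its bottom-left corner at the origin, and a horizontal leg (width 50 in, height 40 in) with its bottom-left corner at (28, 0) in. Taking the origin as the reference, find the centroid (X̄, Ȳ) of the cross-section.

X̄ = 32.40 in, Ȳ = 30.57 in

vertical leg: A = 28 × 80 = 2240.00, centroid at (14.00, 40.00).
horizontal leg: A = 50 × 40 = 2000.00, centroid at (53.00, 20.00).
ΣA = 4240.00 in²
ΣAX̄ = (2240.00)(14.00) + (2000.00)(53.00) = 137360.00 in³
ΣAȲ = (2240.00)(40.00) + (2000.00)(20.00) = 129600.00 in³
X̄ = 137360.00 / 4240.00 = 32.40 in
Ȳ = 129600.00 / 4240.00 = 30.57 in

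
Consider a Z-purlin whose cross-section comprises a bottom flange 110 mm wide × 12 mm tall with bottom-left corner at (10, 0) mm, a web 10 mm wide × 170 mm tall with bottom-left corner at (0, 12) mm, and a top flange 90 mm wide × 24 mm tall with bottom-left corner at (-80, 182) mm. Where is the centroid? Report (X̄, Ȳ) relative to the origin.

Part | A | x̄ᵢ | ȳᵢ | A·x̄ᵢ | A·ȳᵢ
bottom flange | 1320.00 | 65.00 | 6.00 | 85800.00 | 7920.00
web | 1700.00 | 5.00 | 97.00 | 8500.00 | 164900.00
top flange | 2160.00 | -35.00 | 194.00 | -75600.00 | 419040.00
Σ | 5180.00 |  |  | 18700.00 | 591860.00
X̄ = 18700.00 / 5180.00 = 3.61 mm
Ȳ = 591860.00 / 5180.00 = 114.26 mm

X̄ = 3.61 mm, Ȳ = 114.26 mm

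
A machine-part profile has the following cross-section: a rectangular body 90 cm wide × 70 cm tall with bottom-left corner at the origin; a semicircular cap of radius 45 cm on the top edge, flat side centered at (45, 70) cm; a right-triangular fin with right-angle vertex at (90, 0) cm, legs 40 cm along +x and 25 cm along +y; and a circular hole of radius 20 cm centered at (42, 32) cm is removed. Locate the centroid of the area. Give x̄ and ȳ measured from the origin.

x̄ = 48.78 cm, ȳ = 53.63 cm

rectangular body: A = 90 × 70 = 6300.00, centroid at (45.00, 35.00).
semicircular top: A = ½π·45² = 3180.86, centroid at (45.00, 89.10).
triangular fin: A = ½·40·25 = 500.00, centroid at (103.33, 8.33).
hole: A = −π·20² = -1256.64, centroid at (42.00, 32.00).
ΣA = 8724.23 cm²
ΣAx̄ = (6300.00)(45.00) + (3180.86)(45.00) + (500.00)(103.33) + (-1256.64)(42.00) = 425526.73 cm³
ΣAȳ = (6300.00)(35.00) + (3180.86)(89.10) + (500.00)(8.33) + (-1256.64)(32.00) = 467864.66 cm³
x̄ = 425526.73 / 8724.23 = 48.78 cm
ȳ = 467864.66 / 8724.23 = 53.63 cm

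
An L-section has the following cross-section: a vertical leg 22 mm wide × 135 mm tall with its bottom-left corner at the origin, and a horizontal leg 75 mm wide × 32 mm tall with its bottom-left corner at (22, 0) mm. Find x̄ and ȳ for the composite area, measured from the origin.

x̄ = 32.68 mm, ȳ = 44.48 mm

Part | A | x̄ᵢ | ȳᵢ | A·x̄ᵢ | A·ȳᵢ
vertical leg | 2970.00 | 11.00 | 67.50 | 32670.00 | 200475.00
horizontal leg | 2400.00 | 59.50 | 16.00 | 142800.00 | 38400.00
Σ | 5370.00 |  |  | 175470.00 | 238875.00
x̄ = 175470.00 / 5370.00 = 32.68 mm
ȳ = 238875.00 / 5370.00 = 44.48 mm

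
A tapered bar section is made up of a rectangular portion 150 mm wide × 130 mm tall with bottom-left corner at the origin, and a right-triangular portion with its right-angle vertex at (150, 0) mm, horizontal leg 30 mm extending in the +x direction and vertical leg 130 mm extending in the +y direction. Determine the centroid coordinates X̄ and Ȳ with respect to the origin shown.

rectangular portion: A = 150 × 130 = 19500.00, centroid at (75.00, 65.00).
triangular portion: A = ½·30·130 = 1950.00, centroid at (160.00, 43.33).
ΣA = 21450.00 mm²
ΣAX̄ = (19500.00)(75.00) + (1950.00)(160.00) = 1774500.00 mm³
ΣAȲ = (19500.00)(65.00) + (1950.00)(43.33) = 1352000.00 mm³
X̄ = 1774500.00 / 21450.00 = 82.73 mm
Ȳ = 1352000.00 / 21450.00 = 63.03 mm

X̄ = 82.73 mm, Ȳ = 63.03 mm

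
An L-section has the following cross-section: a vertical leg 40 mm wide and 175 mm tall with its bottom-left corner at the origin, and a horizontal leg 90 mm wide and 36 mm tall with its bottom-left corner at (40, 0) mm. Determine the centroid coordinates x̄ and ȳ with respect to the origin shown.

x̄ = 40.57 mm, ȳ = 65.51 mm

vertical leg: A = 40 × 175 = 7000.00, centroid at (20.00, 87.50).
horizontal leg: A = 90 × 36 = 3240.00, centroid at (85.00, 18.00).
ΣA = 10240.00 mm²
ΣAx̄ = (7000.00)(20.00) + (3240.00)(85.00) = 415400.00 mm³
ΣAȳ = (7000.00)(87.50) + (3240.00)(18.00) = 670820.00 mm³
x̄ = 415400.00 / 10240.00 = 40.57 mm
ȳ = 670820.00 / 10240.00 = 65.51 mm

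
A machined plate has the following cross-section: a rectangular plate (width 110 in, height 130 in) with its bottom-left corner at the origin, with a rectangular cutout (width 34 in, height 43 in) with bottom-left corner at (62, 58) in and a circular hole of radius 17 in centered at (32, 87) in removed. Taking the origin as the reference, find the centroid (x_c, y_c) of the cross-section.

x_c = 53.81 in, y_c = 61.55 in

Part | A | x̄ᵢ | ȳᵢ | A·x̄ᵢ | A·ȳᵢ
plate | 14300.00 | 55.00 | 65.00 | 786500.00 | 929500.00
hole 1 | -1462.00 | 79.00 | 79.50 | -115498.00 | -116229.00
hole 2 | -907.92 | 32.00 | 87.00 | -29053.45 | -78989.06
Σ | 11930.08 |  |  | 641948.55 | 734281.94
x_c = 641948.55 / 11930.08 = 53.81 in
y_c = 734281.94 / 11930.08 = 61.55 in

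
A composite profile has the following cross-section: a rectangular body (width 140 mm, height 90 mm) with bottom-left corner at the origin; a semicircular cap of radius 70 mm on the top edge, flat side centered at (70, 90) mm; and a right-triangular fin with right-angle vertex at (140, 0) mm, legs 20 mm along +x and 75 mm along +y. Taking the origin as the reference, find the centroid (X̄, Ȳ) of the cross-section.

Part | A | x̄ᵢ | ȳᵢ | A·x̄ᵢ | A·ȳᵢ
rectangular body | 12600.00 | 70.00 | 45.00 | 882000.00 | 567000.00
semicircular top | 7696.90 | 70.00 | 119.71 | 538783.14 | 921387.85
triangular fin | 750.00 | 146.67 | 25.00 | 110000.00 | 18750.00
Σ | 21046.90 |  |  | 1530783.14 | 1507137.85
X̄ = 1530783.14 / 21046.90 = 72.73 mm
Ȳ = 1507137.85 / 21046.90 = 71.61 mm

X̄ = 72.73 mm, Ȳ = 71.61 mm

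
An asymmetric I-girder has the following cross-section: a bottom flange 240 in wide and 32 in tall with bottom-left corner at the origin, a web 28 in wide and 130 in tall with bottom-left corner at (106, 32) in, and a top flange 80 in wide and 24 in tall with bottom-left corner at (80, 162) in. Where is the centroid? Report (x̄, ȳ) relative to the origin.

bottom flange: A = 240 × 32 = 7680.00, centroid at (120.00, 16.00).
web: A = 28 × 130 = 3640.00, centroid at (120.00, 97.00).
top flange: A = 80 × 24 = 1920.00, centroid at (120.00, 174.00).
ΣA = 13240.00 in², ΣAx̄ = 1588800.00 in³, ΣAȳ = 810040.00 in³.
x̄ = 1588800.00/13240.00 = 120.00 in; ȳ = 810040.00/13240.00 = 61.18 in.

x̄ = 120.00 in, ȳ = 61.18 in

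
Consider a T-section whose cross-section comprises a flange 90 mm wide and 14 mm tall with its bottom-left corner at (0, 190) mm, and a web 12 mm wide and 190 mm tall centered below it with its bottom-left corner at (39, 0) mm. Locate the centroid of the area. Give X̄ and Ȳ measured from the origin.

web: A = 12 × 190 = 2280.00, centroid at (45.00, 95.00).
flange: A = 90 × 14 = 1260.00, centroid at (45.00, 197.00).
ΣA = 3540.00 mm²
ΣAX̄ = (2280.00)(45.00) + (1260.00)(45.00) = 159300.00 mm³
ΣAȲ = (2280.00)(95.00) + (1260.00)(197.00) = 464820.00 mm³
X̄ = 159300.00 / 3540.00 = 45.00 mm
Ȳ = 464820.00 / 3540.00 = 131.31 mm

X̄ = 45.00 mm, Ȳ = 131.31 mm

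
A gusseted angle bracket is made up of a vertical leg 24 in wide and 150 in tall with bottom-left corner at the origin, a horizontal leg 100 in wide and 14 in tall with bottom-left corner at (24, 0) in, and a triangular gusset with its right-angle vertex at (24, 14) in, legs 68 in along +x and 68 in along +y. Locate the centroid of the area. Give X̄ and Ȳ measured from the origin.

X̄ = 34.83 in, Ȳ = 49.86 in

vertical leg: A = 24 × 150 = 3600.00, centroid at (12.00, 75.00).
horizontal leg: A = 100 × 14 = 1400.00, centroid at (74.00, 7.00).
gusset: A = ½·68·68 = 2312.00, centroid at (46.67, 36.67).
ΣA = 7312.00 in²
ΣAX̄ = (3600.00)(12.00) + (1400.00)(74.00) + (2312.00)(46.67) = 254693.33 in³
ΣAȲ = (3600.00)(75.00) + (1400.00)(7.00) + (2312.00)(36.67) = 364573.33 in³
X̄ = 254693.33 / 7312.00 = 34.83 in
Ȳ = 364573.33 / 7312.00 = 49.86 in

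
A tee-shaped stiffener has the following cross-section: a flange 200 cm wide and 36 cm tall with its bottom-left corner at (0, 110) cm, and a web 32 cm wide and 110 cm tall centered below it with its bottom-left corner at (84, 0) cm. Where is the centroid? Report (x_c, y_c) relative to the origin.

x_c = 100.00 cm, y_c = 104.03 cm

web: A = 32 × 110 = 3520.00, centroid at (100.00, 55.00).
flange: A = 200 × 36 = 7200.00, centroid at (100.00, 128.00).
ΣA = 10720.00 cm²
ΣAx_c = (3520.00)(100.00) + (7200.00)(100.00) = 1072000.00 cm³
ΣAy_c = (3520.00)(55.00) + (7200.00)(128.00) = 1115200.00 cm³
x_c = 1072000.00 / 10720.00 = 100.00 cm
y_c = 1115200.00 / 10720.00 = 104.03 cm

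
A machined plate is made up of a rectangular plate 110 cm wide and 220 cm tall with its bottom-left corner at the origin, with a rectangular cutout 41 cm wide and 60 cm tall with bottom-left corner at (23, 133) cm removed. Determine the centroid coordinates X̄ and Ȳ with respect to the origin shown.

X̄ = 56.30 cm, Ȳ = 104.00 cm

plate: A = 110 × 220 = 24200.00, centroid at (55.00, 110.00).
hole: A = −(41 × 60) = -2460.00, centroid at (43.50, 163.00).
ΣA = 21740.00 cm², ΣAX̄ = 1223990.00 cm³, ΣAȲ = 2261020.00 cm³.
X̄ = 1223990.00/21740.00 = 56.30 cm; Ȳ = 2261020.00/21740.00 = 104.00 cm.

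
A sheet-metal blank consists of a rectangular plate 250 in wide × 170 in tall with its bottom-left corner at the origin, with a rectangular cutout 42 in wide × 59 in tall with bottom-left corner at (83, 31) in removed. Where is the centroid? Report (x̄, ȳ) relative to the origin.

x̄ = 126.30 in, ȳ = 86.52 in

plate: A = 250 × 170 = 42500.00, centroid at (125.00, 85.00).
hole: A = −(42 × 59) = -2478.00, centroid at (104.00, 60.50).
ΣA = 40022.00 in², ΣAx̄ = 5054788.00 in³, ΣAȳ = 3462581.00 in³.
x̄ = 5054788.00/40022.00 = 126.30 in; ȳ = 3462581.00/40022.00 = 86.52 in.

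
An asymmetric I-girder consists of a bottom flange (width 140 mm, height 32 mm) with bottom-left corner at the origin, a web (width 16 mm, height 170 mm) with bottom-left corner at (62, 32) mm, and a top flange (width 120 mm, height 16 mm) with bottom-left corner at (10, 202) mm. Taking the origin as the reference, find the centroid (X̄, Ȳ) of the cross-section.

X̄ = 70.00 mm, Ȳ = 86.96 mm

bottom flange: A = 140 × 32 = 4480.00, centroid at (70.00, 16.00).
web: A = 16 × 170 = 2720.00, centroid at (70.00, 117.00).
top flange: A = 120 × 16 = 1920.00, centroid at (70.00, 210.00).
ΣA = 9120.00 mm²
ΣAX̄ = (4480.00)(70.00) + (2720.00)(70.00) + (1920.00)(70.00) = 638400.00 mm³
ΣAȲ = (4480.00)(16.00) + (2720.00)(117.00) + (1920.00)(210.00) = 793120.00 mm³
X̄ = 638400.00 / 9120.00 = 70.00 mm
Ȳ = 793120.00 / 9120.00 = 86.96 mm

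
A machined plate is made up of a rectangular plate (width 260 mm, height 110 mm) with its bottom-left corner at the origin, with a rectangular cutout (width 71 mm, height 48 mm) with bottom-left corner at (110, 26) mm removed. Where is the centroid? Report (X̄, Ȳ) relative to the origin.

X̄ = 127.90 mm, Ȳ = 55.68 mm

plate: A = 260 × 110 = 28600.00, centroid at (130.00, 55.00).
hole: A = −(71 × 48) = -3408.00, centroid at (145.50, 50.00).
ΣA = 25192.00 mm², ΣAX̄ = 3222136.00 mm³, ΣAȲ = 1402600.00 mm³.
X̄ = 3222136.00/25192.00 = 127.90 mm; Ȳ = 1402600.00/25192.00 = 55.68 mm.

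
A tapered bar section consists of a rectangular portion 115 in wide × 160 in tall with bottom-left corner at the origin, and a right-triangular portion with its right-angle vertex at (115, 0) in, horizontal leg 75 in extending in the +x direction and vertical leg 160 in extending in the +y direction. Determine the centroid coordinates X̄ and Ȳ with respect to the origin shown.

rectangular portion: A = 115 × 160 = 18400.00, centroid at (57.50, 80.00).
triangular portion: A = ½·75·160 = 6000.00, centroid at (140.00, 53.33).
ΣA = 24400.00 in²
ΣAX̄ = (18400.00)(57.50) + (6000.00)(140.00) = 1898000.00 in³
ΣAȲ = (18400.00)(80.00) + (6000.00)(53.33) = 1792000.00 in³
X̄ = 1898000.00 / 24400.00 = 77.79 in
Ȳ = 1792000.00 / 24400.00 = 73.44 in

X̄ = 77.79 in, Ȳ = 73.44 in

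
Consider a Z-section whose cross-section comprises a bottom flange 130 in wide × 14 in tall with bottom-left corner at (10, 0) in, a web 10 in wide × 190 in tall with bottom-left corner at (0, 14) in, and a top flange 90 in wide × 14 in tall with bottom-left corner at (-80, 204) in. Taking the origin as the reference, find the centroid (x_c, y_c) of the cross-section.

Part | A | x̄ᵢ | ȳᵢ | A·x̄ᵢ | A·ȳᵢ
bottom flange | 1820.00 | 75.00 | 7.00 | 136500.00 | 12740.00
web | 1900.00 | 5.00 | 109.00 | 9500.00 | 207100.00
top flange | 1260.00 | -35.00 | 211.00 | -44100.00 | 265860.00
Σ | 4980.00 |  |  | 101900.00 | 485700.00
x_c = 101900.00 / 4980.00 = 20.46 in
y_c = 485700.00 / 4980.00 = 97.53 in

x_c = 20.46 in, y_c = 97.53 in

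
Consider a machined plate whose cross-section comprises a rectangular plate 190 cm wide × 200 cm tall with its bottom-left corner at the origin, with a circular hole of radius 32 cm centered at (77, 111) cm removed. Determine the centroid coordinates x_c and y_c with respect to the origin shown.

plate: A = 190 × 200 = 38000.00, centroid at (95.00, 100.00).
hole: A = −π·32² = -3216.99, centroid at (77.00, 111.00).
ΣA = 34783.01 cm², ΣAx_c = 3362291.70 cm³, ΣAy_c = 3442914.01 cm³.
x_c = 3362291.70/34783.01 = 96.66 cm; y_c = 3442914.01/34783.01 = 98.98 cm.

x_c = 96.66 cm, y_c = 98.98 cm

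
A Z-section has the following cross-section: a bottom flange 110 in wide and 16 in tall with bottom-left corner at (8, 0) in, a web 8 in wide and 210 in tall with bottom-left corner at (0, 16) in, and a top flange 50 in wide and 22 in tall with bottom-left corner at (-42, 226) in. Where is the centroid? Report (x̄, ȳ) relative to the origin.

x̄ = 21.78 in, ȳ = 105.30 in

Part | A | x̄ᵢ | ȳᵢ | A·x̄ᵢ | A·ȳᵢ
bottom flange | 1760.00 | 63.00 | 8.00 | 110880.00 | 14080.00
web | 1680.00 | 4.00 | 121.00 | 6720.00 | 203280.00
top flange | 1100.00 | -17.00 | 237.00 | -18700.00 | 260700.00
Σ | 4540.00 |  |  | 98900.00 | 478060.00
x̄ = 98900.00 / 4540.00 = 21.78 in
ȳ = 478060.00 / 4540.00 = 105.30 in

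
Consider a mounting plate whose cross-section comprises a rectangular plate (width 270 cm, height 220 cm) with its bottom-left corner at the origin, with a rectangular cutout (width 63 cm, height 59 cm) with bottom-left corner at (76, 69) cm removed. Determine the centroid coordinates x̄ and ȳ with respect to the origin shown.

plate: A = 270 × 220 = 59400.00, centroid at (135.00, 110.00).
hole: A = −(63 × 59) = -3717.00, centroid at (107.50, 98.50).
ΣA = 55683.00 cm², ΣAx̄ = 7619422.50 cm³, ΣAȳ = 6167875.50 cm³.
x̄ = 7619422.50/55683.00 = 136.84 cm; ȳ = 6167875.50/55683.00 = 110.77 cm.

x̄ = 136.84 cm, ȳ = 110.77 cm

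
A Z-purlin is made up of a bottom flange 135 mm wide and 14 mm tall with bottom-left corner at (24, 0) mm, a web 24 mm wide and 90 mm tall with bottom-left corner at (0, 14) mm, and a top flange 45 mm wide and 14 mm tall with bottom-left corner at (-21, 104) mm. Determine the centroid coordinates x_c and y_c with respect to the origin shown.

bottom flange: A = 135 × 14 = 1890.00, centroid at (91.50, 7.00).
web: A = 24 × 90 = 2160.00, centroid at (12.00, 59.00).
top flange: A = 45 × 14 = 630.00, centroid at (1.50, 111.00).
ΣA = 4680.00 mm²
ΣAx_c = (1890.00)(91.50) + (2160.00)(12.00) + (630.00)(1.50) = 199800.00 mm³
ΣAy_c = (1890.00)(7.00) + (2160.00)(59.00) + (630.00)(111.00) = 210600.00 mm³
x_c = 199800.00 / 4680.00 = 42.69 mm
y_c = 210600.00 / 4680.00 = 45.00 mm

x_c = 42.69 mm, y_c = 45.00 mm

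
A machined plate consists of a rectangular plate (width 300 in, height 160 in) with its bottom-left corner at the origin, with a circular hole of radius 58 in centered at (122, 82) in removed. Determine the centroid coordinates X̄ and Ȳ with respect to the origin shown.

plate: A = 300 × 160 = 48000.00, centroid at (150.00, 80.00).
hole: A = −π·58² = -10568.32, centroid at (122.00, 82.00).
ΣA = 37431.68 in², ΣAX̄ = 5910665.24 in³, ΣAȲ = 2973397.95 in³.
X̄ = 5910665.24/37431.68 = 157.91 in; Ȳ = 2973397.95/37431.68 = 79.44 in.

X̄ = 157.91 in, Ȳ = 79.44 in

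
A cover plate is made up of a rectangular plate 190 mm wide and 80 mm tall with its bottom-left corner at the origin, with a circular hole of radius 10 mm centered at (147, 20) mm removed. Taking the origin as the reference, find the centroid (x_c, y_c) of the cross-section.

Part | A | x̄ᵢ | ȳᵢ | A·x̄ᵢ | A·ȳᵢ
plate | 15200.00 | 95.00 | 40.00 | 1444000.00 | 608000.00
hole | -314.16 | 147.00 | 20.00 | -46181.41 | -6283.19
Σ | 14885.84 |  |  | 1397818.59 | 601716.81
x_c = 1397818.59 / 14885.84 = 93.90 mm
y_c = 601716.81 / 14885.84 = 40.42 mm

x_c = 93.90 mm, y_c = 40.42 mm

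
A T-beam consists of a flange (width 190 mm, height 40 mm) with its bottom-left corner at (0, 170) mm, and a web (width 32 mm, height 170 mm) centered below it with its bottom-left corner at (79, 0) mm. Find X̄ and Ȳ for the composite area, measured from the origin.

web: A = 32 × 170 = 5440.00, centroid at (95.00, 85.00).
flange: A = 190 × 40 = 7600.00, centroid at (95.00, 190.00).
ΣA = 13040.00 mm², ΣAX̄ = 1238800.00 mm³, ΣAȲ = 1906400.00 mm³.
X̄ = 1238800.00/13040.00 = 95.00 mm; Ȳ = 1906400.00/13040.00 = 146.20 mm.

X̄ = 95.00 mm, Ȳ = 146.20 mm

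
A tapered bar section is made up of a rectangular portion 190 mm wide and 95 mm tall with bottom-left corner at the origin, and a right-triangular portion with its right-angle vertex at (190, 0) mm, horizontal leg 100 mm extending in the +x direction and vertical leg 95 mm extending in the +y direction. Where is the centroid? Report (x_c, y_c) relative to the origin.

x_c = 121.74 mm, y_c = 44.20 mm

Part | A | x̄ᵢ | ȳᵢ | A·x̄ᵢ | A·ȳᵢ
rectangular portion | 18050.00 | 95.00 | 47.50 | 1714750.00 | 857375.00
triangular portion | 4750.00 | 223.33 | 31.67 | 1060833.33 | 150416.67
Σ | 22800.00 |  |  | 2775583.33 | 1007791.67
x_c = 2775583.33 / 22800.00 = 121.74 mm
y_c = 1007791.67 / 22800.00 = 44.20 mm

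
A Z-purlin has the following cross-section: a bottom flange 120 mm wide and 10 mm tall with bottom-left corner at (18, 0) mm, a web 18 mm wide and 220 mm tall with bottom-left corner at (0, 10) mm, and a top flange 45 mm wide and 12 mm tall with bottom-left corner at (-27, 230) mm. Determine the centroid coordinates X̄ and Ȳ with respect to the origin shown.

X̄ = 22.25 mm, Ȳ = 106.78 mm

bottom flange: A = 120 × 10 = 1200.00, centroid at (78.00, 5.00).
web: A = 18 × 220 = 3960.00, centroid at (9.00, 120.00).
top flange: A = 45 × 12 = 540.00, centroid at (-4.50, 236.00).
ΣA = 5700.00 mm²
ΣAX̄ = (1200.00)(78.00) + (3960.00)(9.00) + (540.00)(-4.50) = 126810.00 mm³
ΣAȲ = (1200.00)(5.00) + (3960.00)(120.00) + (540.00)(236.00) = 608640.00 mm³
X̄ = 126810.00 / 5700.00 = 22.25 mm
Ȳ = 608640.00 / 5700.00 = 106.78 mm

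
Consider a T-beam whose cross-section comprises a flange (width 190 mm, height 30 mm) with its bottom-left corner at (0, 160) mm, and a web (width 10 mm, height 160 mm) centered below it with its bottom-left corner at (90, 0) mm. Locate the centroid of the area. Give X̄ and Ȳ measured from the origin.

web: A = 10 × 160 = 1600.00, centroid at (95.00, 80.00).
flange: A = 190 × 30 = 5700.00, centroid at (95.00, 175.00).
ΣA = 7300.00 mm²
ΣAX̄ = (1600.00)(95.00) + (5700.00)(95.00) = 693500.00 mm³
ΣAȲ = (1600.00)(80.00) + (5700.00)(175.00) = 1125500.00 mm³
X̄ = 693500.00 / 7300.00 = 95.00 mm
Ȳ = 1125500.00 / 7300.00 = 154.18 mm

X̄ = 95.00 mm, Ȳ = 154.18 mm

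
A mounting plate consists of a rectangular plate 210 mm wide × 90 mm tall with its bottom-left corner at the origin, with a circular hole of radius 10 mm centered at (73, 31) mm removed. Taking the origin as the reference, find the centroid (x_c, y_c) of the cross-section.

x_c = 105.54 mm, y_c = 45.24 mm

plate: A = 210 × 90 = 18900.00, centroid at (105.00, 45.00).
hole: A = −π·10² = -314.16, centroid at (73.00, 31.00).
ΣA = 18585.84 mm², ΣAx_c = 1961566.37 mm³, ΣAy_c = 840761.06 mm³.
x_c = 1961566.37/18585.84 = 105.54 mm; y_c = 840761.06/18585.84 = 45.24 mm.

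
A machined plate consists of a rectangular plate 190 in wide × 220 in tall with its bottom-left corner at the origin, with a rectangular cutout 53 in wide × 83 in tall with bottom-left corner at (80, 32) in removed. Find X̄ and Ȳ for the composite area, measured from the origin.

X̄ = 93.65 in, Ȳ = 114.29 in

plate: A = 190 × 220 = 41800.00, centroid at (95.00, 110.00).
hole: A = −(53 × 83) = -4399.00, centroid at (106.50, 73.50).
ΣA = 37401.00 in², ΣAX̄ = 3502506.50 in³, ΣAȲ = 4274673.50 in³.
X̄ = 3502506.50/37401.00 = 93.65 in; Ȳ = 4274673.50/37401.00 = 114.29 in.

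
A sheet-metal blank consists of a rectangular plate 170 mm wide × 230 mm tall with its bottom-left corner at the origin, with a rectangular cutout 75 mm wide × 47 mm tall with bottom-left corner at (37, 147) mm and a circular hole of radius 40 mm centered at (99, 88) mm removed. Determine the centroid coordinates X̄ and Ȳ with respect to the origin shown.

X̄ = 83.91 mm, Ȳ = 113.04 mm

Part | A | x̄ᵢ | ȳᵢ | A·x̄ᵢ | A·ȳᵢ
plate | 39100.00 | 85.00 | 115.00 | 3323500.00 | 4496500.00
hole 1 | -3525.00 | 74.50 | 170.50 | -262612.50 | -601012.50
hole 2 | -5026.55 | 99.00 | 88.00 | -497628.28 | -442336.25
Σ | 30548.45 |  |  | 2563259.22 | 3453151.25
X̄ = 2563259.22 / 30548.45 = 83.91 mm
Ȳ = 3453151.25 / 30548.45 = 113.04 mm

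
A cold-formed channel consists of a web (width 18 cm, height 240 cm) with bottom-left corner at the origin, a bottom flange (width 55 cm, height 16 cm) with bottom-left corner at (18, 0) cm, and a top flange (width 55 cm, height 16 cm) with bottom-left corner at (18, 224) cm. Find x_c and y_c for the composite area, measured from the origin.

x_c = 19.57 cm, y_c = 120.00 cm

Part | A | x̄ᵢ | ȳᵢ | A·x̄ᵢ | A·ȳᵢ
web | 4320.00 | 9.00 | 120.00 | 38880.00 | 518400.00
bottom flange | 880.00 | 45.50 | 8.00 | 40040.00 | 7040.00
top flange | 880.00 | 45.50 | 232.00 | 40040.00 | 204160.00
Σ | 6080.00 |  |  | 118960.00 | 729600.00
x_c = 118960.00 / 6080.00 = 19.57 cm
y_c = 729600.00 / 6080.00 = 120.00 cm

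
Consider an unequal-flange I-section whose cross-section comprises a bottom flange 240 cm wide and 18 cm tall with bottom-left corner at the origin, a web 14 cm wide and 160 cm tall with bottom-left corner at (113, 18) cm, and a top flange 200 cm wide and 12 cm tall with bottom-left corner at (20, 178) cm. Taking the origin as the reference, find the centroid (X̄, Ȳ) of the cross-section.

Part | A | x̄ᵢ | ȳᵢ | A·x̄ᵢ | A·ȳᵢ
bottom flange | 4320.00 | 120.00 | 9.00 | 518400.00 | 38880.00
web | 2240.00 | 120.00 | 98.00 | 268800.00 | 219520.00
top flange | 2400.00 | 120.00 | 184.00 | 288000.00 | 441600.00
Σ | 8960.00 |  |  | 1075200.00 | 700000.00
X̄ = 1075200.00 / 8960.00 = 120.00 cm
Ȳ = 700000.00 / 8960.00 = 78.12 cm

X̄ = 120.00 cm, Ȳ = 78.12 cm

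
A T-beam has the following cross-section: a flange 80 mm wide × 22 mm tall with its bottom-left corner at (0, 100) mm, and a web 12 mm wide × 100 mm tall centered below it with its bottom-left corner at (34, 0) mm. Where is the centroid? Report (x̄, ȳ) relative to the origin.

web: A = 12 × 100 = 1200.00, centroid at (40.00, 50.00).
flange: A = 80 × 22 = 1760.00, centroid at (40.00, 111.00).
ΣA = 2960.00 mm², ΣAx̄ = 118400.00 mm³, ΣAȳ = 255360.00 mm³.
x̄ = 118400.00/2960.00 = 40.00 mm; ȳ = 255360.00/2960.00 = 86.27 mm.

x̄ = 40.00 mm, ȳ = 86.27 mm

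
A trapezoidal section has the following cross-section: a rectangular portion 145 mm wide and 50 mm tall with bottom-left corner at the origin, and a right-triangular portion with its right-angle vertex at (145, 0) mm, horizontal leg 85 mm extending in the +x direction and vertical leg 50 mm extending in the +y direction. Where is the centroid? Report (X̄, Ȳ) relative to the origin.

Part | A | x̄ᵢ | ȳᵢ | A·x̄ᵢ | A·ȳᵢ
rectangular portion | 7250.00 | 72.50 | 25.00 | 525625.00 | 181250.00
triangular portion | 2125.00 | 173.33 | 16.67 | 368333.33 | 35416.67
Σ | 9375.00 |  |  | 893958.33 | 216666.67
X̄ = 893958.33 / 9375.00 = 95.36 mm
Ȳ = 216666.67 / 9375.00 = 23.11 mm

X̄ = 95.36 mm, Ȳ = 23.11 mm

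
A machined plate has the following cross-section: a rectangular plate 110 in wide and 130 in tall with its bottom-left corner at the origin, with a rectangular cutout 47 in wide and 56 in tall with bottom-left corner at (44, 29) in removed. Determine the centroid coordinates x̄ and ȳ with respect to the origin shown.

Part | A | x̄ᵢ | ȳᵢ | A·x̄ᵢ | A·ȳᵢ
plate | 14300.00 | 55.00 | 65.00 | 786500.00 | 929500.00
hole | -2632.00 | 67.50 | 57.00 | -177660.00 | -150024.00
Σ | 11668.00 |  |  | 608840.00 | 779476.00
x̄ = 608840.00 / 11668.00 = 52.18 in
ȳ = 779476.00 / 11668.00 = 66.80 in

x̄ = 52.18 in, ȳ = 66.80 in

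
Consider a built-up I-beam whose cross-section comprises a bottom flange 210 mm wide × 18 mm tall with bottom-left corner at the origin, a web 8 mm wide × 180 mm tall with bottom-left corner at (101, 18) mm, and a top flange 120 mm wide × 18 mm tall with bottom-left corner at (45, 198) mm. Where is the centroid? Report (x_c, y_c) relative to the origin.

bottom flange: A = 210 × 18 = 3780.00, centroid at (105.00, 9.00).
web: A = 8 × 180 = 1440.00, centroid at (105.00, 108.00).
top flange: A = 120 × 18 = 2160.00, centroid at (105.00, 207.00).
ΣA = 7380.00 mm², ΣAx_c = 774900.00 mm³, ΣAy_c = 636660.00 mm³.
x_c = 774900.00/7380.00 = 105.00 mm; y_c = 636660.00/7380.00 = 86.27 mm.

x_c = 105.00 mm, y_c = 86.27 mm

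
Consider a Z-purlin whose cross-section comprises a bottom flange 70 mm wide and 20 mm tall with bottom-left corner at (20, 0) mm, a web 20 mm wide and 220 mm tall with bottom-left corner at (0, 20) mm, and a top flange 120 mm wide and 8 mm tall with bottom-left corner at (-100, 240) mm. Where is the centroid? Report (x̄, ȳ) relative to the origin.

bottom flange: A = 70 × 20 = 1400.00, centroid at (55.00, 10.00).
web: A = 20 × 220 = 4400.00, centroid at (10.00, 130.00).
top flange: A = 120 × 8 = 960.00, centroid at (-40.00, 244.00).
ΣA = 6760.00 mm², ΣAx̄ = 82600.00 mm³, ΣAȳ = 820240.00 mm³.
x̄ = 82600.00/6760.00 = 12.22 mm; ȳ = 820240.00/6760.00 = 121.34 mm.

x̄ = 12.22 mm, ȳ = 121.34 mm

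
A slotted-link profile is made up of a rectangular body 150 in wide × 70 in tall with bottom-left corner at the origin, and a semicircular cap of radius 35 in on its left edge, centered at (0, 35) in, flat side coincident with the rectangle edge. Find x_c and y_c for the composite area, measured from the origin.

x_c = 61.08 in, y_c = 35.00 in

Part | A | x̄ᵢ | ȳᵢ | A·x̄ᵢ | A·ȳᵢ
rectangular body | 10500.00 | 75.00 | 35.00 | 787500.00 | 367500.00
semicircular end | 1924.23 | -14.85 | 35.00 | -28583.33 | 67347.89
Σ | 12424.23 |  |  | 758916.67 | 434847.89
x_c = 758916.67 / 12424.23 = 61.08 in
y_c = 434847.89 / 12424.23 = 35.00 in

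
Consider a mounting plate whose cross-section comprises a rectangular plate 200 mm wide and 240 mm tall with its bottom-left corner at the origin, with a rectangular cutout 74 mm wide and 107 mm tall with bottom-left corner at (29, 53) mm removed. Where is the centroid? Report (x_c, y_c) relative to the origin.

Part | A | x̄ᵢ | ȳᵢ | A·x̄ᵢ | A·ȳᵢ
plate | 48000.00 | 100.00 | 120.00 | 4800000.00 | 5760000.00
hole | -7918.00 | 66.00 | 106.50 | -522588.00 | -843267.00
Σ | 40082.00 |  |  | 4277412.00 | 4916733.00
x_c = 4277412.00 / 40082.00 = 106.72 mm
y_c = 4916733.00 / 40082.00 = 122.67 mm

x_c = 106.72 mm, y_c = 122.67 mm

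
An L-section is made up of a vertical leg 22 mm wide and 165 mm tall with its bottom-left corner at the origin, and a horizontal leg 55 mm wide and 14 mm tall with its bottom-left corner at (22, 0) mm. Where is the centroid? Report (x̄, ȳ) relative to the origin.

x̄ = 17.74 mm, ȳ = 69.29 mm

vertical leg: A = 22 × 165 = 3630.00, centroid at (11.00, 82.50).
horizontal leg: A = 55 × 14 = 770.00, centroid at (49.50, 7.00).
ΣA = 4400.00 mm²
ΣAx̄ = (3630.00)(11.00) + (770.00)(49.50) = 78045.00 mm³
ΣAȳ = (3630.00)(82.50) + (770.00)(7.00) = 304865.00 mm³
x̄ = 78045.00 / 4400.00 = 17.74 mm
ȳ = 304865.00 / 4400.00 = 69.29 mm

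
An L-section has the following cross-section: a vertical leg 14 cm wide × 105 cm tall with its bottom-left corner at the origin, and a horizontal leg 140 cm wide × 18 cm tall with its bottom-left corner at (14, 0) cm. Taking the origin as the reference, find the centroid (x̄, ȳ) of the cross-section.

x̄ = 55.63 cm, ȳ = 25.03 cm

Part | A | x̄ᵢ | ȳᵢ | A·x̄ᵢ | A·ȳᵢ
vertical leg | 1470.00 | 7.00 | 52.50 | 10290.00 | 77175.00
horizontal leg | 2520.00 | 84.00 | 9.00 | 211680.00 | 22680.00
Σ | 3990.00 |  |  | 221970.00 | 99855.00
x̄ = 221970.00 / 3990.00 = 55.63 cm
ȳ = 99855.00 / 3990.00 = 25.03 cm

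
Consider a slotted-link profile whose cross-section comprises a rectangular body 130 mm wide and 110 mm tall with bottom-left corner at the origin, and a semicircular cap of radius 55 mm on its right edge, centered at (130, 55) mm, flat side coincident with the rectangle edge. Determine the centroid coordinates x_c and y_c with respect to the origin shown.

Part | A | x̄ᵢ | ȳᵢ | A·x̄ᵢ | A·ȳᵢ
rectangular body | 14300.00 | 65.00 | 55.00 | 929500.00 | 786500.00
semicircular end | 4751.66 | 153.34 | 55.00 | 728632.32 | 261341.24
Σ | 19051.66 |  |  | 1658132.32 | 1047841.24
x_c = 1658132.32 / 19051.66 = 87.03 mm
y_c = 1047841.24 / 19051.66 = 55.00 mm

x_c = 87.03 mm, y_c = 55.00 mm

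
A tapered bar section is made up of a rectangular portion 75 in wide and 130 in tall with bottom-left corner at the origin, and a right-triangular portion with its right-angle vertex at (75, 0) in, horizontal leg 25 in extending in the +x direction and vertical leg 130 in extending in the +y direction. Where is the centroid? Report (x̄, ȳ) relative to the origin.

Part | A | x̄ᵢ | ȳᵢ | A·x̄ᵢ | A·ȳᵢ
rectangular portion | 9750.00 | 37.50 | 65.00 | 365625.00 | 633750.00
triangular portion | 1625.00 | 83.33 | 43.33 | 135416.67 | 70416.67
Σ | 11375.00 |  |  | 501041.67 | 704166.67
x̄ = 501041.67 / 11375.00 = 44.05 in
ȳ = 704166.67 / 11375.00 = 61.90 in

x̄ = 44.05 in, ȳ = 61.90 in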